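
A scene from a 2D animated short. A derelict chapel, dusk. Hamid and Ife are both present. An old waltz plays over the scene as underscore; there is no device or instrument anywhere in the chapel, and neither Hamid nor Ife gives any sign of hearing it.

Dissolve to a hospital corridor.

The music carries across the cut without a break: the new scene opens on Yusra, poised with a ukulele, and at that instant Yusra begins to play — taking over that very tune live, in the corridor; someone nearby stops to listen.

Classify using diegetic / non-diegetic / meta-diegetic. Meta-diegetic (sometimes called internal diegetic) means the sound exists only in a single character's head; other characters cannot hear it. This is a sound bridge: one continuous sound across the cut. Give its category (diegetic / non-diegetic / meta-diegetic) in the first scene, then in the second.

non-diegetic, diegetic

Scene one: there's no in-world source anywhere and no character hears it — underscore for the audience only → non-diegetic.
Scene two: from the moment Yusra starts playing, the tune is being performed on a ukulele inside the story world and another character hears it → diegetic.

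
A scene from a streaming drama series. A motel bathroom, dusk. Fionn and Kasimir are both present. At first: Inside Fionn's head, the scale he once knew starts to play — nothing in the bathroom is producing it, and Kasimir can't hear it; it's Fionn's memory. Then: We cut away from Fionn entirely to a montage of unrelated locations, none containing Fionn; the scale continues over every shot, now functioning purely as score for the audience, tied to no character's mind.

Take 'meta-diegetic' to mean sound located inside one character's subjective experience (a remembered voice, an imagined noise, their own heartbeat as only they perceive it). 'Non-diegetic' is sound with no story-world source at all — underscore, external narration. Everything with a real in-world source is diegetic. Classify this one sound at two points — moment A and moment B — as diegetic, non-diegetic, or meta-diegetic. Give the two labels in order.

meta-diegetic, non-diegetic

Moment A: the music lives inside Fionn's mind alone; Kasimir can't hear it → meta-diegetic.
Moment B: once it plays over shots Fionn isn't in, detached from any character's subjectivity, it's conventional underscore → non-diegetic.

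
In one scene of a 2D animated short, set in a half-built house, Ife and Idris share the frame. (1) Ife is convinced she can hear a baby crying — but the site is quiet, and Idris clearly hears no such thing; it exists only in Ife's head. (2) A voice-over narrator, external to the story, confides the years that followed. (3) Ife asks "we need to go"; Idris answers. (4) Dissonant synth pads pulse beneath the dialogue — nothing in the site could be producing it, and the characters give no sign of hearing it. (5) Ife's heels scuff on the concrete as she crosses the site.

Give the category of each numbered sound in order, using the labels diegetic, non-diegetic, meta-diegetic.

(1) is meta-diegetic: Ife alone 'hears' it — an imagined sound, not present in the space.
(2) the narrator exists outside the story world, addressing only the audience → non-diegetic.
(3) spoken by a character present in the story world → diegetic.
(4) score with no on-screen or off-screen source; it exists for the audience alone → non-diegetic.
(5) it's the physical sound of Ife moving in the space → diegetic.

meta-diegetic, non-diegetic, diegetic, non-diegetic, diegetic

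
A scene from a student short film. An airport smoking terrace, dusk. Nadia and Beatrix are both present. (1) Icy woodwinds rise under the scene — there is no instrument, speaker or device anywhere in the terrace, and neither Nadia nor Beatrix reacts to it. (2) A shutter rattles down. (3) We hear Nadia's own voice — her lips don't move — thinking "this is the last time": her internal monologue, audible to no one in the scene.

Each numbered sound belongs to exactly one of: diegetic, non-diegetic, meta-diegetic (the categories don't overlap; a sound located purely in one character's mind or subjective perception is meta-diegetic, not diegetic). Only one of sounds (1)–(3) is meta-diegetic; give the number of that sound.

3

Sound (1): score with no on-screen or off-screen source; it exists for the audience alone, so non-diegetic.
(2) an in-world source (a shutter); characters could hear it → diegetic.
Sound (3): it's Nadia's unspoken thought, heard only by the audience via her subjectivity, so meta-diegetic.
Only (3) is meta-diegetic.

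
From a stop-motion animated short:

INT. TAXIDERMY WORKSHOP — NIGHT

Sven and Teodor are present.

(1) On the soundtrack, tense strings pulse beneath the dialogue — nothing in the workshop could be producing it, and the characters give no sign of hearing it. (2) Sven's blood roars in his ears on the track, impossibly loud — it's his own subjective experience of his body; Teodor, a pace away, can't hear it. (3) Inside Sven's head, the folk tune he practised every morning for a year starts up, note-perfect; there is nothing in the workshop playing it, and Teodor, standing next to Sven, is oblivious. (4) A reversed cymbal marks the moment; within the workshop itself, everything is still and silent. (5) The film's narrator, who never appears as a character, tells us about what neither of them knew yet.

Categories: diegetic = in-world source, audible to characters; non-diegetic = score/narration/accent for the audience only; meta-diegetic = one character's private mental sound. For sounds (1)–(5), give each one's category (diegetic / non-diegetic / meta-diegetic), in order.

non-diegetic, meta-diegetic, meta-diegetic, non-diegetic, non-diegetic

(1) it has no source in the story world and no character can hear it — it's underscore → non-diegetic.
(2) is meta-diegetic: point-of-audition from inside Sven's body; not a sound in the room.
(3) remembered music, private to Sven — Teodor is oblivious because it isn't in the room → meta-diegetic.
(4) an editorial stinger — it belongs to the cut, not the story world → non-diegetic.
(5) the narrator exists outside the story world, addressing only the audience → non-diegetic.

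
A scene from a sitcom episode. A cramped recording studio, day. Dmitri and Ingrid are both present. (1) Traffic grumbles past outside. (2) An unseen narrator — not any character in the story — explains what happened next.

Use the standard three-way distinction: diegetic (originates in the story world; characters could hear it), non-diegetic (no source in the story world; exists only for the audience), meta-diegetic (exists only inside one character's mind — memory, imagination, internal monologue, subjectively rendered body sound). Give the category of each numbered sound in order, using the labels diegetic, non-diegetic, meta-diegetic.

(1) is diegetic: traffic is part of the location's real environment.
(2) is non-diegetic: commentary laid over the scene from outside the fiction.

diegetic, non-diegetic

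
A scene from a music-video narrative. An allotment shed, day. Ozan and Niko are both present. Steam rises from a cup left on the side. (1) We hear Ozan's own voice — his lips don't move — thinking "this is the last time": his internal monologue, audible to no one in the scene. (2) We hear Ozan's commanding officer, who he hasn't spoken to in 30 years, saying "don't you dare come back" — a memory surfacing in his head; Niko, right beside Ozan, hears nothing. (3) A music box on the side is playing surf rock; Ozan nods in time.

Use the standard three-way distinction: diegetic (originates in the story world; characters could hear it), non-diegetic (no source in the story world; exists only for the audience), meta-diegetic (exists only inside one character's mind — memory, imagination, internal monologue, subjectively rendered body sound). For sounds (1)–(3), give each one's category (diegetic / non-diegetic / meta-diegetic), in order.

meta-diegetic, meta-diegetic, diegetic

(1) it's Ozan's unspoken thought, heard only by the audience via his subjectivity → meta-diegetic.
(2) is meta-diegetic: a remembered line, private to Ozan — not present in the room, not audible to Niko.
(3) is diegetic: the music comes from an on-screen device that Ozan responds to.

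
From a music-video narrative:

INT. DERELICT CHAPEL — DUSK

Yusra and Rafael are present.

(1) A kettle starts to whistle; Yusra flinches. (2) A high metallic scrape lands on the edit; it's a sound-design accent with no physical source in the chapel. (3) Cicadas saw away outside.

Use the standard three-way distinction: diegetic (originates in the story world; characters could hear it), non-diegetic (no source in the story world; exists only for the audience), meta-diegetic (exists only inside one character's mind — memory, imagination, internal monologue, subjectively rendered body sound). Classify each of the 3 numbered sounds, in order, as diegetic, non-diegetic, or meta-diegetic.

diegetic, non-diegetic, diegetic

(1) is diegetic: an in-world source (a kettle); characters could hear it.
(2) it's a sound-design accent with no in-world source; no one in the scene can hear it → non-diegetic.
(3) is diegetic: it's the actual ambient sound of the location.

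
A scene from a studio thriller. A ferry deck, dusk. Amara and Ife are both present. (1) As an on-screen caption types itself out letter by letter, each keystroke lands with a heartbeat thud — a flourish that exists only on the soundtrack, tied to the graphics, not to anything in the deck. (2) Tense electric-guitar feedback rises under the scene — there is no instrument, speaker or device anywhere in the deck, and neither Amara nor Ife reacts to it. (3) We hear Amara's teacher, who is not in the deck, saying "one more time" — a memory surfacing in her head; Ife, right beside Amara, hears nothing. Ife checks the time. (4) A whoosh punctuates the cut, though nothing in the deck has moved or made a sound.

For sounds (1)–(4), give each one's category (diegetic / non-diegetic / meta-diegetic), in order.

Sound (1): it accompanies on-screen graphics, not anything inside the story world, so non-diegetic.
(2) is non-diegetic: it has no source in the story world and no character can hear it — it's underscore.
Sound (3): the voice is a memory playing only inside Amara's mind; Ife can't hear it, so meta-diegetic.
(4) it's a sound-design accent with no in-world source; no one in the scene can hear it → non-diegetic.

non-diegetic, non-diegetic, meta-diegetic, non-diegetic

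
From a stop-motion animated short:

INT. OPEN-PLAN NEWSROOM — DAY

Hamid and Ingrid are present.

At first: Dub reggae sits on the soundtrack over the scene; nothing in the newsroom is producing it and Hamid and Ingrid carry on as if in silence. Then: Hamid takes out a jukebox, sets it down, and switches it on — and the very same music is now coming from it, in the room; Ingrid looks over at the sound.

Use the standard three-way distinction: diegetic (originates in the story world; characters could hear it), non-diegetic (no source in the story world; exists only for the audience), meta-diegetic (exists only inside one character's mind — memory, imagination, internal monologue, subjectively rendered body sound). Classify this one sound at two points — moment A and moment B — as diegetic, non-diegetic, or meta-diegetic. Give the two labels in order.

Moment A: no in-world source exists and no character can hear it — underscore → non-diegetic.
Moment B: a jukebox is now a real source in the story world and the characters hear it → diegetic.

non-diegetic, diegetic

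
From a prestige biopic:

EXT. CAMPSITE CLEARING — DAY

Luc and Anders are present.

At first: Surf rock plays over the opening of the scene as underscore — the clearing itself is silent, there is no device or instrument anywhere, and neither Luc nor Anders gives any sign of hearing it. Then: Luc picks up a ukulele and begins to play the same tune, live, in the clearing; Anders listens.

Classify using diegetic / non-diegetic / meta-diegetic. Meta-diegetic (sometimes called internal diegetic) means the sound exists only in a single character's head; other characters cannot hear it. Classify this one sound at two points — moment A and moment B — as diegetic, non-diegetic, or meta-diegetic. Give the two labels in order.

Moment A: no in-world source exists and no character can hear it — underscore → non-diegetic.
Moment B: a ukulele is now a real source in the story world and the characters hear it → diegetic.

non-diegetic, diegetic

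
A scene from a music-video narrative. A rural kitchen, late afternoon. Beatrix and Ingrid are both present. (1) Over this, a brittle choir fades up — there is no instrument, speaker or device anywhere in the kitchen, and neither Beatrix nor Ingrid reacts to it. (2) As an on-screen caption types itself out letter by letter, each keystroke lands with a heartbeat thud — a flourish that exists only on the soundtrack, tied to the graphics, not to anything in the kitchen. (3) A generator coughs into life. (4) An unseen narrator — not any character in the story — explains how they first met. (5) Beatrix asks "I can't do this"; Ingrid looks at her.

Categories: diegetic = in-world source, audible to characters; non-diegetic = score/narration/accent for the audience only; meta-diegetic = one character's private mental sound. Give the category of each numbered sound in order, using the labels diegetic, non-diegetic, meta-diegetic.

(1) is non-diegetic: it has no source in the story world and no character can hear it — it's underscore.
(2) it accompanies on-screen graphics, not anything inside the story world → non-diegetic.
(3) a generator is a real object/event in the scene's world → diegetic.
(4) commentary laid over the scene from outside the fiction → non-diegetic.
(5) Beatrix is a character speaking aloud in the scene → diegetic.

non-diegetic, non-diegetic, diegetic, non-diegetic, diegetic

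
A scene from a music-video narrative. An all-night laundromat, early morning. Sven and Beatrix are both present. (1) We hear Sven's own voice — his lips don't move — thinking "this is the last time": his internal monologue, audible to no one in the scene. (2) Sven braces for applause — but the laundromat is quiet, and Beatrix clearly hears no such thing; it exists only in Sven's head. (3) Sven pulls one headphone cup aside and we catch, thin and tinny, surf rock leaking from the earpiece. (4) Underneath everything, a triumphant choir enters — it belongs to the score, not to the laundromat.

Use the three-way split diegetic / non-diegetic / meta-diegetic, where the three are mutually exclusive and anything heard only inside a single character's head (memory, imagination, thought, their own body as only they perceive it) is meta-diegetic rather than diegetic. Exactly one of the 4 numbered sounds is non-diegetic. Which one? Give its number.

4

(1) is meta-diegetic: internal monologue — inside Sven's mind, not spoken into the scene.
Sound (2): Sven alone 'hears' it — an imagined sound, not present in the space, so meta-diegetic.
Sound (3): the headphones are an on-screen source, so diegetic.
(4) is non-diegetic: nothing in the laundromat produces it and the characters don't hear it — pure soundtrack.
Only (4) is non-diegetic.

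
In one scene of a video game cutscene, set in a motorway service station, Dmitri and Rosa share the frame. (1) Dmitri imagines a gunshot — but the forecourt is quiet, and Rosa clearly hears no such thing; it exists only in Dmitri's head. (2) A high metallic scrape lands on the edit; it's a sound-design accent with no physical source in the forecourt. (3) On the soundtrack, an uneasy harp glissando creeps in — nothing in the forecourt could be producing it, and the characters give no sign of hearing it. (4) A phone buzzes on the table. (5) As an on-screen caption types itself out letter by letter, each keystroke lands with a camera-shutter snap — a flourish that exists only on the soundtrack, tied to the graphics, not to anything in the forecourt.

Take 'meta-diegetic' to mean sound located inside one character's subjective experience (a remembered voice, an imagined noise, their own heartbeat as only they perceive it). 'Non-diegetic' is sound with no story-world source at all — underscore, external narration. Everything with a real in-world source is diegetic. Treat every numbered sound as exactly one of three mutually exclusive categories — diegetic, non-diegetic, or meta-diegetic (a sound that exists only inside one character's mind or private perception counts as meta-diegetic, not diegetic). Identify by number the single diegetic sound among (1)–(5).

(1) the sound is imagined by Dmitri; nothing in the story world is producing it and Rosa can't hear it → meta-diegetic.
Sound (2): an editorial stinger — it belongs to the cut, not the story world, so non-diegetic.
(3) score with no on-screen or off-screen source; it exists for the audience alone → non-diegetic.
Sound (4): the sound comes from a phone physically present in the location, so diegetic.
(5) is non-diegetic: sound married to a title/caption — outside the diegesis by definition.
Only (4) is diegetic.

4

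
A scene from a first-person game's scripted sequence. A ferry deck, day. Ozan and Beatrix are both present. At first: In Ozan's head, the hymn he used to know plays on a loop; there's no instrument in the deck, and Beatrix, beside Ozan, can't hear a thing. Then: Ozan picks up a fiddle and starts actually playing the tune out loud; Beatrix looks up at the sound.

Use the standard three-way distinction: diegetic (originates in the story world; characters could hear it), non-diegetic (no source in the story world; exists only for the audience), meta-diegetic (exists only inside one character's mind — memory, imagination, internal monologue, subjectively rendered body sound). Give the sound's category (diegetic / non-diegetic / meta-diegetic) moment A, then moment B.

meta-diegetic, diegetic

Moment A: the tune exists only as Ozan's private memory; Beatrix can't hear it → meta-diegetic.
Moment B: Ozan is now producing it live on a fiddle, in the room, and Beatrix hears it → diegetic.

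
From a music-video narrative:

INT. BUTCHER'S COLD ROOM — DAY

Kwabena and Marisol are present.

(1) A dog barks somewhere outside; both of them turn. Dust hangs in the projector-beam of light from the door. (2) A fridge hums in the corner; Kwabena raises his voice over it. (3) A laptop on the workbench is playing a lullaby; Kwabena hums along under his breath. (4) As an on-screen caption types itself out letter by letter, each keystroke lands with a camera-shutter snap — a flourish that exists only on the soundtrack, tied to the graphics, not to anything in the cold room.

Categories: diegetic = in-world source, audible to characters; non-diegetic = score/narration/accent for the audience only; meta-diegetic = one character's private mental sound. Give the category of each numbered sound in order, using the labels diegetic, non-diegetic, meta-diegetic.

diegetic, diegetic, diegetic, non-diegetic

Sound (1): the sound comes from a dog physically present in the location, so diegetic.
(2) a fridge is part of the location's real environment → diegetic.
(3) a laptop is a physical source in the scene and Kwabena reacts to it → diegetic.
(4) is non-diegetic: it accompanies on-screen graphics, not anything inside the story world.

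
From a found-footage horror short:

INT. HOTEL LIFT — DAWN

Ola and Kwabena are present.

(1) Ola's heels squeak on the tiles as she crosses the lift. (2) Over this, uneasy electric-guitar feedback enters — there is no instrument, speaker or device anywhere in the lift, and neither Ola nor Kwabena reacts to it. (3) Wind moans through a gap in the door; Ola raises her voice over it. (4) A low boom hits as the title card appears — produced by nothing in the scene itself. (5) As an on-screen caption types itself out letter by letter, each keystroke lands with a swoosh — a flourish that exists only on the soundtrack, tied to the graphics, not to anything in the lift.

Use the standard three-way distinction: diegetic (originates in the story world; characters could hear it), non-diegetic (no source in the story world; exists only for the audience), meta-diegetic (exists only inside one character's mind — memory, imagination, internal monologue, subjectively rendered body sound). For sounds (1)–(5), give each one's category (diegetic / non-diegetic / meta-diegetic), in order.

(1) is diegetic: it's the physical sound of Ola moving in the space.
Sound (2): nothing in the lift produces it and the characters don't hear it — pure soundtrack, so non-diegetic.
Sound (3): wind is part of the location's real environment, so diegetic.
(4) is non-diegetic: it's a sound-design accent with no in-world source; no one in the scene can hear it.
Sound (5): the caption isn't part of the story world, so neither is the sound tied to it, so non-diegetic.

diegetic, non-diegetic, diegetic, non-diegetic, non-diegetic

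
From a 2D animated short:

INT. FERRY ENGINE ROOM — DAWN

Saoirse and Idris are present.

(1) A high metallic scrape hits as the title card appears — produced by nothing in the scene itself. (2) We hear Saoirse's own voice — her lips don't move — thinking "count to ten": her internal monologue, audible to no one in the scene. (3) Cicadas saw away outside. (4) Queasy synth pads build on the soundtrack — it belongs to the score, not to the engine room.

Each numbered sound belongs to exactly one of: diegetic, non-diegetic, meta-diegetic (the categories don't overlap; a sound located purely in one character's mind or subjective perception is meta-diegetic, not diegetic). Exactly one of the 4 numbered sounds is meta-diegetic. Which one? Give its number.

2

(1) is non-diegetic: nothing in the scene produces it; it's an accent added for the audience.
(2) is meta-diegetic: it's Saoirse's unspoken thought, heard only by the audience via her subjectivity.
(3) is diegetic: it's the actual ambient sound of the location.
(4) is non-diegetic: score with no on-screen or off-screen source; it exists for the audience alone.
Only (2) is meta-diegetic.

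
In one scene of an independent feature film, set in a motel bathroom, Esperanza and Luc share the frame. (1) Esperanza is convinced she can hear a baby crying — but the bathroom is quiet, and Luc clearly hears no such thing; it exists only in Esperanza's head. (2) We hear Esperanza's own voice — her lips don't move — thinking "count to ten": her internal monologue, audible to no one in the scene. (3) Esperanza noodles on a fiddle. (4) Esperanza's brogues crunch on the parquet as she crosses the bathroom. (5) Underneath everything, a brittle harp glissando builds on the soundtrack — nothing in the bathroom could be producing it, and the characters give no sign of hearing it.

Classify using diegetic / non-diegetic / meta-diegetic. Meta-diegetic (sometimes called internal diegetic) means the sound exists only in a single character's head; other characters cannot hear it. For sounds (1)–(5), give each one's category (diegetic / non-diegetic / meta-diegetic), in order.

(1) is meta-diegetic: Esperanza alone 'hears' it — an imagined sound, not present in the space.
(2) is meta-diegetic: it's Esperanza's unspoken thought, heard only by the audience via her subjectivity.
(3) is diegetic: the instrument and the performer are both in the scene.
(4) Esperanza's footsteps are produced in the story world → diegetic.
(5) is non-diegetic: score with no on-screen or off-screen source; it exists for the audience alone.

meta-diegetic, meta-diegetic, diegetic, diegetic, non-diegetic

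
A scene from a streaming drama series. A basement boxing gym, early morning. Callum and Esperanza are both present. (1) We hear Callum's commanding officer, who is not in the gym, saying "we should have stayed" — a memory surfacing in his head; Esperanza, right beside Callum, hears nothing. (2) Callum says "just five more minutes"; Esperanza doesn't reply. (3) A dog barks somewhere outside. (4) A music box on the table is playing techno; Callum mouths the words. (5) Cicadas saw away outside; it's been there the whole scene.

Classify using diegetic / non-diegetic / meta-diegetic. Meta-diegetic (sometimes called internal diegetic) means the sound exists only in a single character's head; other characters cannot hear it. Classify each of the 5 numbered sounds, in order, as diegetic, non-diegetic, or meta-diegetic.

meta-diegetic, diegetic, diegetic, diegetic, diegetic

Sound (1): the voice is a memory playing only inside Callum's mind; Esperanza can't hear it, so meta-diegetic.
(2) is diegetic: on-screen dialogue — Callum speaks and Esperanza is there to hear.
Sound (3): an in-world source (a dog); characters could hear it, so diegetic.
(4) is diegetic: the music comes from an on-screen device that Callum responds to.
(5) cicadas is part of the location's real environment → diegetic.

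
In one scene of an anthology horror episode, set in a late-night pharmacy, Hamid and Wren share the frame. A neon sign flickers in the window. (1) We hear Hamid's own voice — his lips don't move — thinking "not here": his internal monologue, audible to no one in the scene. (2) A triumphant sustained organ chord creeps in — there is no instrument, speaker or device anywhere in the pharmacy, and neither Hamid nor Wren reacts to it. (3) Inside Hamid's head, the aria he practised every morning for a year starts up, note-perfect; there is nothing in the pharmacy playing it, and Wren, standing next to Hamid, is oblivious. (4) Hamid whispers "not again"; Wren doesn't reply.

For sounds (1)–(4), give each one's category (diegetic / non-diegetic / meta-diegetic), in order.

meta-diegetic, non-diegetic, meta-diegetic, diegetic

(1) is meta-diegetic: internal monologue — inside Hamid's mind, not spoken into the scene.
(2) nothing in the pharmacy produces it and the characters don't hear it — pure soundtrack → non-diegetic.
(3) is meta-diegetic: the music is a memory playing inside Hamid's mind alone; no real-world source, Wren can't hear it.
(4) is diegetic: Hamid is a character speaking aloud in the scene.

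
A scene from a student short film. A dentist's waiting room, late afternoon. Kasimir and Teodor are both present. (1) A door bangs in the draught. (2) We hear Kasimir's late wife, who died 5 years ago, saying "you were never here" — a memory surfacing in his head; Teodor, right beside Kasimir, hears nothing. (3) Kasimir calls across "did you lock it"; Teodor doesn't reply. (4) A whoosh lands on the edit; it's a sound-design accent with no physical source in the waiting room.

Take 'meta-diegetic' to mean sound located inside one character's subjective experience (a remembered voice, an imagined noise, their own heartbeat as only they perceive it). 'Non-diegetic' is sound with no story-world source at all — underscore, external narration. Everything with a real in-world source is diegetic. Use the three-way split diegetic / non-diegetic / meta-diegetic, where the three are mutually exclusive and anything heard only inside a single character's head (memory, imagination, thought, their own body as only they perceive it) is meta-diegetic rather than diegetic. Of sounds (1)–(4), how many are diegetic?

Sound (1): a door is a real object/event in the scene's world, so diegetic.
(2) is meta-diegetic: it's Kasimir's recollection rendered as sound; the other character can't hear it.
Sound (3): spoken by a character present in the story world, so diegetic.
(4) an editorial stinger — it belongs to the cut, not the story world → non-diegetic.
So 2 of the 4 are diegetic: (1), (3).

2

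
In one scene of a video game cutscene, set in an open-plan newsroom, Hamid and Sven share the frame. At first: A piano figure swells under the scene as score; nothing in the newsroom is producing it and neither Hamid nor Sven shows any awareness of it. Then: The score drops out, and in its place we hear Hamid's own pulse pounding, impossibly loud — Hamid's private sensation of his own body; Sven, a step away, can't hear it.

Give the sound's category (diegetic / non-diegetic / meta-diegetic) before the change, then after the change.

non-diegetic, meta-diegetic

Before the change: underscore with no in-world source, inaudible to the characters → non-diegetic.
After the change: the body sound is Hamid's subjective perception alone — Sven can't hear it → meta-diegetic.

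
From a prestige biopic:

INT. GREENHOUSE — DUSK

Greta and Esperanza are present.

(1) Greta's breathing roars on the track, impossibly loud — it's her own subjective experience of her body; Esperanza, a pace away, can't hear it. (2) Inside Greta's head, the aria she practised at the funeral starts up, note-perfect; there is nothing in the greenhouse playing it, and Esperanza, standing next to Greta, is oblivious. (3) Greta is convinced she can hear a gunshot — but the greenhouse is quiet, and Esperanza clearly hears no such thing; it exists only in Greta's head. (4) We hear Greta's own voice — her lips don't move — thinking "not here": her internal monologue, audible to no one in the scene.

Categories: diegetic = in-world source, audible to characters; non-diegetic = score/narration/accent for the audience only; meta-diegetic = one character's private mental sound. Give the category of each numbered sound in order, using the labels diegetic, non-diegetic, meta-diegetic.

(1) a subjective body sound — Greta's private perception, inaudible to Esperanza → meta-diegetic.
(2) is meta-diegetic: it lives in Greta's subjectivity, not in the greenhouse.
(3) subjective to Greta: the greenhouse is silent and Esperanza hears nothing → meta-diegetic.
(4) is meta-diegetic: Greta's thought-voice: a private mental sound no other character can hear.

meta-diegetic, meta-diegetic, meta-diegetic, meta-diegetic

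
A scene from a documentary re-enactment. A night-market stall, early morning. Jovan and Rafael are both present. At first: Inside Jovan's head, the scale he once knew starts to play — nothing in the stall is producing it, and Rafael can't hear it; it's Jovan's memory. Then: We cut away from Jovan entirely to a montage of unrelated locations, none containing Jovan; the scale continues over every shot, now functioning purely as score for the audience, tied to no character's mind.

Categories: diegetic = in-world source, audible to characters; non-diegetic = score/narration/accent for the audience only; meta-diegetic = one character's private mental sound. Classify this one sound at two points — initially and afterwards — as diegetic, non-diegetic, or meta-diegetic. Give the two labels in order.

meta-diegetic, non-diegetic

Initially: the music lives inside Jovan's mind alone; Rafael can't hear it → meta-diegetic.
Afterwards: once it plays over shots Jovan isn't in, detached from any character's subjectivity, it's conventional underscore → non-diegetic.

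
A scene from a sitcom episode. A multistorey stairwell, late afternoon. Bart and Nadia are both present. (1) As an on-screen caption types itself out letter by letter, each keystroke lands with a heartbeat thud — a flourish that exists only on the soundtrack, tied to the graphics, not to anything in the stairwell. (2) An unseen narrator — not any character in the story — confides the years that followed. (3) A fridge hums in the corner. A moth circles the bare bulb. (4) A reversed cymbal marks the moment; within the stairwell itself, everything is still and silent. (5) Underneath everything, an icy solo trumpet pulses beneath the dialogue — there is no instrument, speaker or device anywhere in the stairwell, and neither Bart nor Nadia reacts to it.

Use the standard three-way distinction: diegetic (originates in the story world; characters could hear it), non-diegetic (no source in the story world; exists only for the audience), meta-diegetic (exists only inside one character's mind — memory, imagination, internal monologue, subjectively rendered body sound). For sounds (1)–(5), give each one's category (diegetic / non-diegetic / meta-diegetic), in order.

non-diegetic, non-diegetic, diegetic, non-diegetic, non-diegetic

(1) is non-diegetic: the caption isn't part of the story world, so neither is the sound tied to it.
Sound (2): the narrator exists outside the story world, addressing only the audience, so non-diegetic.
(3) it's the actual ambient sound of the location → diegetic.
(4) is non-diegetic: nothing in the scene produces it; it's an accent added for the audience.
(5) is non-diegetic: score with no on-screen or off-screen source; it exists for the audience alone.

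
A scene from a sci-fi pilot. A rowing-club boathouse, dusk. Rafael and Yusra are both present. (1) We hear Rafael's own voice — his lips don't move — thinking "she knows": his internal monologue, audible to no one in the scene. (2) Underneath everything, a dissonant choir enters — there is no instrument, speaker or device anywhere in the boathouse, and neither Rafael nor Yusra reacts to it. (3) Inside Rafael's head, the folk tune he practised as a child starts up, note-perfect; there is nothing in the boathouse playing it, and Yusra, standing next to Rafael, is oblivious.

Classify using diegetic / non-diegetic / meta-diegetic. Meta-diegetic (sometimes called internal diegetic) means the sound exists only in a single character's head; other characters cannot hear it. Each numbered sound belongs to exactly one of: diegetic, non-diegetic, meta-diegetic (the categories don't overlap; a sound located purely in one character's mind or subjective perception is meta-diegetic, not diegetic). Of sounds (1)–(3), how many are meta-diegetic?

2

Sound (1): internal monologue — inside Rafael's mind, not spoken into the scene, so meta-diegetic.
(2) nothing in the boathouse produces it and the characters don't hear it — pure soundtrack → non-diegetic.
Sound (3): it lives in Rafael's subjectivity, not in the boathouse, so meta-diegetic.
Meta-diegetic: (1), (3) — that's 2.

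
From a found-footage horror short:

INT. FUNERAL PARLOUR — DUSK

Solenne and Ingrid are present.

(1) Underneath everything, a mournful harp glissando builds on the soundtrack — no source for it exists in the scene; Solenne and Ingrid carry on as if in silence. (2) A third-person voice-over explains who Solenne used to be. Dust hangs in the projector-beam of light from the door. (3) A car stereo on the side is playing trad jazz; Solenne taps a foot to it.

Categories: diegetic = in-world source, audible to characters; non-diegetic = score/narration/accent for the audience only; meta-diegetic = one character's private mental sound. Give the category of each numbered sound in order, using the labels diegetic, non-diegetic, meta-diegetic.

Sound (1): nothing in the parlour produces it and the characters don't hear it — pure soundtrack, so non-diegetic.
(2) is non-diegetic: external voice-over — not a character, not heard by anyone in the scene.
Sound (3): source music from a car stereo, which exists in the story world, so diegetic.

non-diegetic, non-diegetic, diegetic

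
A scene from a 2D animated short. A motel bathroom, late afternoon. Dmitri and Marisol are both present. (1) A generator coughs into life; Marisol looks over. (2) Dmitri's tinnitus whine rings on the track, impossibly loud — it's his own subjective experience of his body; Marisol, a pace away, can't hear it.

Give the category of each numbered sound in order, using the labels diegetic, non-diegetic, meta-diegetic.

(1) an in-world source (a generator); characters could hear it → diegetic.
Sound (2): it's Dmitri's internal bodily sensation rendered as sound; only Dmitri 'hears' it, so meta-diegetic.

diegetic, meta-diegetic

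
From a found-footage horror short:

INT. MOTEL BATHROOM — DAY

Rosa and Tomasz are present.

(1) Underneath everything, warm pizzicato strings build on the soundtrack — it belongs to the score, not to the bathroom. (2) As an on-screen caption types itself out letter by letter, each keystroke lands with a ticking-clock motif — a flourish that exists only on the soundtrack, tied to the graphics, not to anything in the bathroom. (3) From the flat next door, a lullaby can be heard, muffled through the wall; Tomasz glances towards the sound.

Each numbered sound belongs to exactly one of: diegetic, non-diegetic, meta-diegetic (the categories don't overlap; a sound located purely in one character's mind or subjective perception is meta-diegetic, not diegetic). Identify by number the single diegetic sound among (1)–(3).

3

(1) is non-diegetic: nothing in the bathroom produces it and the characters don't hear it — pure soundtrack.
Sound (2): sound married to a title/caption — outside the diegesis by definition, so non-diegetic.
(3) off-screen diegetic: the source is out of frame but still in the story's space → diegetic.
Only (3) is diegetic.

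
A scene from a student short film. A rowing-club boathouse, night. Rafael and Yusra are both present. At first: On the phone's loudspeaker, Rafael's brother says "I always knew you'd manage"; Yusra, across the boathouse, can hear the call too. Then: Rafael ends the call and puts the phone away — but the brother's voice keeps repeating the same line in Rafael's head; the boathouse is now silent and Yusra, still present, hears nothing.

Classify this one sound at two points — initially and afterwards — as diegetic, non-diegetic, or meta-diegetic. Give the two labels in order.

diegetic, meta-diegetic

Initially: the loudspeaker is an in-world source; both Rafael and Yusra hear the call → diegetic.
Afterwards: with the phone off, the voice continues only as Rafael's private mental replay — Yusra can't hear it → meta-diegetic.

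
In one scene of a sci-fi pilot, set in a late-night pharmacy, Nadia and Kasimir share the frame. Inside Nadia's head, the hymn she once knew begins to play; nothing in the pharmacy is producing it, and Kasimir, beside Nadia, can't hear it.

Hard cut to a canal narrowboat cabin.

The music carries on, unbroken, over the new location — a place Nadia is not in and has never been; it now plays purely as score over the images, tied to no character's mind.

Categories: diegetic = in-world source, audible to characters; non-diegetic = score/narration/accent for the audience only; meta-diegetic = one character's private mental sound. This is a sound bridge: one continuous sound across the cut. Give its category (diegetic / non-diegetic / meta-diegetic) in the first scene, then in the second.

meta-diegetic, non-diegetic

Scene one: the music exists only inside Nadia's mind; Kasimir can't hear it → meta-diegetic.
Scene two: it's detached from Nadia entirely and plays over unrelated images with no in-world source — conventional underscore → non-diegetic.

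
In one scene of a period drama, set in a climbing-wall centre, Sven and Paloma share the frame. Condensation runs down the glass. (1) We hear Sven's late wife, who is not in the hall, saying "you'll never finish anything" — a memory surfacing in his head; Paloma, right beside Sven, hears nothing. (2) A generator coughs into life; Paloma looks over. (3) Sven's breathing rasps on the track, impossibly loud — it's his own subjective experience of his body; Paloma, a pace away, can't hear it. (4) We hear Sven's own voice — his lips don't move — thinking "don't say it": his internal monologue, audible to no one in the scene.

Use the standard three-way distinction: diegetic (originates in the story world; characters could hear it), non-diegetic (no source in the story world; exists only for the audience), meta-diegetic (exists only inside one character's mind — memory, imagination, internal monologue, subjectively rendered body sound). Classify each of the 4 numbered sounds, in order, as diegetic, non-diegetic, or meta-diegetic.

(1) a remembered line, private to Sven — not present in the room, not audible to Paloma → meta-diegetic.
Sound (2): an in-world source (a generator); characters could hear it, so diegetic.
Sound (3): point-of-audition from inside Sven's body; not a sound in the room, so meta-diegetic.
(4) internal monologue — inside Sven's mind, not spoken into the scene → meta-diegetic.

meta-diegetic, diegetic, meta-diegetic, meta-diegetic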